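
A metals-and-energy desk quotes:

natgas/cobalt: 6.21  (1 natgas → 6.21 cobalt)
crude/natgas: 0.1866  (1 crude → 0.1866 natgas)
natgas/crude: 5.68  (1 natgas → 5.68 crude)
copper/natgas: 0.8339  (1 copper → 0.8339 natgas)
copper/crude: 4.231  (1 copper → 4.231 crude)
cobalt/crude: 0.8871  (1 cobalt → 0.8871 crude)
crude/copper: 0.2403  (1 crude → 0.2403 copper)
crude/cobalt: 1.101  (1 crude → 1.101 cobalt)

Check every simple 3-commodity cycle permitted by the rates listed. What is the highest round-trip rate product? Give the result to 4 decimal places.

crude→copper→natgas→crude: 0.2403 × 0.8339 × 5.68 = 1.13819
cobalt→crude→natgas→cobalt: 0.8871 × 0.1866 × 6.21 = 1.02796
Maximum is crude→copper→natgas→crude at 1.1382; arbitrage exists.

1.1382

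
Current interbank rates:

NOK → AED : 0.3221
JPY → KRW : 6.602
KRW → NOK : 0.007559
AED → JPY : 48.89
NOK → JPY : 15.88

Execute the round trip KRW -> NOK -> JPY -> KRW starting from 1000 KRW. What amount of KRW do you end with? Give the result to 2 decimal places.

1000 KRW × 0.007559 = 7.559 NOK
7.559 NOK × 15.88 = 120.03692 JPY
120.03692 JPY × 6.602 = 792.48374584 KRW

792.48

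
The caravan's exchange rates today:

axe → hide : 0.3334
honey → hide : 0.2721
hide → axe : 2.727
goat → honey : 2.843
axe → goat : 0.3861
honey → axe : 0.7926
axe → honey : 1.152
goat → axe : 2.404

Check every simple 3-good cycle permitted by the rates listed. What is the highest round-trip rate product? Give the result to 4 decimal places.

0.8700

honey→axe→goat→honey: 0.7926 × 0.3861 × 2.843 = 0.87002
hide→axe→honey→hide: 2.727 × 1.152 × 0.2721 = 0.85480
Maximum is honey→axe→goat→honey at 0.8700; no arbitrage — every cycle loses value.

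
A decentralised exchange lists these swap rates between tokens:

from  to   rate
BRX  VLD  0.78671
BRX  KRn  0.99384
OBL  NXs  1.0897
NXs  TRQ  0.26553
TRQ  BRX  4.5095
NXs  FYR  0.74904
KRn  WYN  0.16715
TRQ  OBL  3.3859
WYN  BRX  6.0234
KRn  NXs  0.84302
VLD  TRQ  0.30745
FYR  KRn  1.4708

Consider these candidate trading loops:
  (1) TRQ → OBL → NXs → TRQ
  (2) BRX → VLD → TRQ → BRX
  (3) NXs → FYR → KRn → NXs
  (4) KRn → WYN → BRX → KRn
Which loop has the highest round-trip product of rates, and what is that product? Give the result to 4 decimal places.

1.0907

(1) 3.3859 × 1.0897 × 0.26553 = 0.97970
(2) 0.78671 × 0.30745 × 4.5095 = 1.09073
(3) 0.74904 × 1.4708 × 0.84302 = 0.92875
(4) 0.16715 × 6.0234 × 0.99384 = 1.00061
Highest is cycle (2) at 1.0907 (>1, arbitrage).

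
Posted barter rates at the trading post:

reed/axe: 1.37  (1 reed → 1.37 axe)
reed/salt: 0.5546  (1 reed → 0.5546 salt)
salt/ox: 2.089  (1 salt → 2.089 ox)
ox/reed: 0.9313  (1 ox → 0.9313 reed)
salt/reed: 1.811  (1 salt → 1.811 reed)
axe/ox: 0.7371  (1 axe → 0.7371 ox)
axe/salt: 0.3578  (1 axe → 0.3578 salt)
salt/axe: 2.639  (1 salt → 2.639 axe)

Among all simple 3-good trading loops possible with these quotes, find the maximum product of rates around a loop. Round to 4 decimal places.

1.0790

ox→reed→salt→ox: 0.9313 × 0.5546 × 2.089 = 1.07897
ox→reed→axe→ox: 0.9313 × 1.37 × 0.7371 = 0.94045
axe→salt→reed→axe: 0.3578 × 1.811 × 1.37 = 0.88773
Maximum is ox→reed→salt→ox at 1.0790; arbitrage exists.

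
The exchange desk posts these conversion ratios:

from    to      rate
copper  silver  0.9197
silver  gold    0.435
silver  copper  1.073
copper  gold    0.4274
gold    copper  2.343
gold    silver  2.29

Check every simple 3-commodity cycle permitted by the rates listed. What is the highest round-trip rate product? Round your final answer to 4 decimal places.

1.0502

gold→silver→copper→gold: 2.29 × 1.073 × 0.4274 = 1.05019
gold→copper→silver→gold: 2.343 × 0.9197 × 0.435 = 0.93736
Maximum is gold→silver→copper→gold at 1.0502; arbitrage exists.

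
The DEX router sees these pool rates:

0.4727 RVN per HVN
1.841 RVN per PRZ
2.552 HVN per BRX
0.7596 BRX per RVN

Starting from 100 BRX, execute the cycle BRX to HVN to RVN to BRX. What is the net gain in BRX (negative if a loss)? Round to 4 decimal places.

-8.3671

100 BRX × 2.552 = 255.2 HVN
255.2 HVN × 0.4727 = 120.63304 RVN
120.63304 RVN × 0.7596 = 91.632857184 BRX
Net change: 91.632857184 − 100 = -8.367142816 BRX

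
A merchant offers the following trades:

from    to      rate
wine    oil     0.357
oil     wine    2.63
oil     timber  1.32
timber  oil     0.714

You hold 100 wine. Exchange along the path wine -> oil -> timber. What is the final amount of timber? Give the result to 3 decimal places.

47.124

100 wine × 0.357 = 35.7 oil
35.7 oil × 1.32 = 47.124 timber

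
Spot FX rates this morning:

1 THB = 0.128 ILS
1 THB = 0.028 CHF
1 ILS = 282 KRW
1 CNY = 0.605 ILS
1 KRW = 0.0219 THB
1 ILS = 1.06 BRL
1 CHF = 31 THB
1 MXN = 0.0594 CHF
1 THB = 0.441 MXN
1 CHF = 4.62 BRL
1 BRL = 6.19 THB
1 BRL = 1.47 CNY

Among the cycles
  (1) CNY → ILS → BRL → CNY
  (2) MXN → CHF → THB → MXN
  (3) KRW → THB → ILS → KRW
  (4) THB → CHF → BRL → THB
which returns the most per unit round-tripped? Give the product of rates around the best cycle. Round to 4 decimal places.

(1) 0.605 × 1.06 × 1.47 = 0.94271
(2) 0.0594 × 31 × 0.441 = 0.81206
(3) 0.0219 × 0.128 × 282 = 0.79050
(4) 0.028 × 4.62 × 6.19 = 0.80074
Highest is cycle (1) at 0.9427 (≤1, no arbitrage).

0.9427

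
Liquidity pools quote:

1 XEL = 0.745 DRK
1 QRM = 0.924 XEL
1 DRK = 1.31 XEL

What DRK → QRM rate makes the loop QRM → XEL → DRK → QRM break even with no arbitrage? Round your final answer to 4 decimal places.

Known legs of the cycle: 0.924 × 0.745 = 0.68838
For no arbitrage the full-cycle product must be 1, so the missing rate is 1 / 0.68838 ≈ 1.452686.

1.4527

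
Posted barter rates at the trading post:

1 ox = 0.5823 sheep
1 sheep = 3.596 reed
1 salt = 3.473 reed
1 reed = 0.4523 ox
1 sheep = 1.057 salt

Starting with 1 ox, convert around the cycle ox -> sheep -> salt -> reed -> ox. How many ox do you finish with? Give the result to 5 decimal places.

0.96684

1 ox × 0.5823 = 0.5823 sheep
0.5823 sheep × 1.057 = 0.6154911 salt
0.6154911 salt × 3.473 = 2.1376005903 reed
2.1376005903 reed × 0.4523 = 0.96683674699269 ox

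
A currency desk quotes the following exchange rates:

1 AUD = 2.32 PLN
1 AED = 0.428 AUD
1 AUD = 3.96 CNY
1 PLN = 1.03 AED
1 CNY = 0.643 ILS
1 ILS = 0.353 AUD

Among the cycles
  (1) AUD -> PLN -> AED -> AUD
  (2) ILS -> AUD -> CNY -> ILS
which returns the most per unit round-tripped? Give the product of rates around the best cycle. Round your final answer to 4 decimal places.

(1) 2.32 × 1.03 × 0.428 = 1.02275
(2) 0.353 × 3.96 × 0.643 = 0.89884
Highest is cycle (1) at 1.0227 (>1, arbitrage).

1.0227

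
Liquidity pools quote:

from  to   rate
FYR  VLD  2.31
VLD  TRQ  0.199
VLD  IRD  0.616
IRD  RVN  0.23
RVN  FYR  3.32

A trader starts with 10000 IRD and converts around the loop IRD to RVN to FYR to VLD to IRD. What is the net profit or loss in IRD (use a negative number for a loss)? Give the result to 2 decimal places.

865.72

10000 IRD × 0.23 = 2300 RVN
2300 RVN × 3.32 = 7636 FYR
7636 FYR × 2.31 = 17639.16 VLD
17639.16 VLD × 0.616 = 10865.72256 IRD
Net change: 10865.72256 − 10000 = 865.72256 IRD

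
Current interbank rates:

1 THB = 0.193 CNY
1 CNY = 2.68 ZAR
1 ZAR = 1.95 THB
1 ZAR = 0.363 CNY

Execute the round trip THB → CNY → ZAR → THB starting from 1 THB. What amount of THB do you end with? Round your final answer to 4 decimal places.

1.0086

1 THB × 0.193 = 0.193 CNY
0.193 CNY × 2.68 = 0.51724 ZAR
0.51724 ZAR × 1.95 = 1.008618 THB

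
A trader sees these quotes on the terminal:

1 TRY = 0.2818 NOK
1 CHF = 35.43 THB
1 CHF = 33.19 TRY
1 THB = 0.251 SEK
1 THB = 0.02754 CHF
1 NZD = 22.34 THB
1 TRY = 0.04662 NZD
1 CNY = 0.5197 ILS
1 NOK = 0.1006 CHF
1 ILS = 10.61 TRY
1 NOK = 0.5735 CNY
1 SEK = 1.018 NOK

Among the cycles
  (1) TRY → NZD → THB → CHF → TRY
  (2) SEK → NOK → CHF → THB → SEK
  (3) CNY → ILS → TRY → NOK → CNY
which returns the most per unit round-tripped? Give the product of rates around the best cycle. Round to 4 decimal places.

0.9520

(1) 0.04662 × 22.34 × 0.02754 × 33.19 = 0.95198
(2) 1.018 × 0.1006 × 35.43 × 0.251 = 0.91073
(3) 0.5197 × 10.61 × 0.2818 × 0.5735 = 0.89113
Highest is cycle (1) at 0.9520 (≤1, no arbitrage).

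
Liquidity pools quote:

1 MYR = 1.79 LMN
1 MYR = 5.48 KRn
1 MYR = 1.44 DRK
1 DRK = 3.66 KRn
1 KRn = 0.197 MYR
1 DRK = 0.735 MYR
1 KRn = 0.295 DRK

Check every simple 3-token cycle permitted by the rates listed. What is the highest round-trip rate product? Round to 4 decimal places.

1.1882

KRn→DRK→MYR→KRn: 0.295 × 0.735 × 5.48 = 1.18820
KRn→MYR→DRK→KRn: 0.197 × 1.44 × 3.66 = 1.03827
Maximum is KRn→DRK→MYR→KRn at 1.1882; arbitrage exists.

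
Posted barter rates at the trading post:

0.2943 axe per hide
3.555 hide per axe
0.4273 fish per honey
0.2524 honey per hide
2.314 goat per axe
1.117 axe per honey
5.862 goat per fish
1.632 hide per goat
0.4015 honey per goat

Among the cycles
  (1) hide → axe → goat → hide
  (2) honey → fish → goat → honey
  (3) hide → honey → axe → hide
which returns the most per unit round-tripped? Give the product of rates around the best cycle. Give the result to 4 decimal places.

1.1114

(1) 0.2943 × 2.314 × 1.632 = 1.11141
(2) 0.4273 × 5.862 × 0.4015 = 1.00569
(3) 0.2524 × 1.117 × 3.555 = 1.00226
Highest is cycle (1) at 1.1114 (>1, arbitrage).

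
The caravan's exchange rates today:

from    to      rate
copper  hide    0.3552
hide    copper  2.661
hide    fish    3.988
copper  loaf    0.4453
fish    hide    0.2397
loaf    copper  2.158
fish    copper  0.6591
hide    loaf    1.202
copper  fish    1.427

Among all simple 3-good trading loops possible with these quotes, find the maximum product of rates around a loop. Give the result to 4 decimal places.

0.9336

copper→hide→fish→copper: 0.3552 × 3.988 × 0.6591 = 0.93364
loaf→copper→hide→loaf: 2.158 × 0.3552 × 1.202 = 0.92136
copper→fish→hide→copper: 1.427 × 0.2397 × 2.661 = 0.91020
Maximum is copper→hide→fish→copper at 0.9336; no arbitrage — every cycle loses value.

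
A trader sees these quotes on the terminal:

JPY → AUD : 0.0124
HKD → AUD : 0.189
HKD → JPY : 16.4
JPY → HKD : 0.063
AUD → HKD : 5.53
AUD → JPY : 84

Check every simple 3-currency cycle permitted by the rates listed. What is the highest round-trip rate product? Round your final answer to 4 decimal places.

1.1246

HKD→JPY→AUD→HKD: 16.4 × 0.0124 × 5.53 = 1.12458
HKD→AUD→JPY→HKD: 0.189 × 84 × 0.063 = 1.00019
Maximum is HKD→JPY→AUD→HKD at 1.1246; arbitrage exists.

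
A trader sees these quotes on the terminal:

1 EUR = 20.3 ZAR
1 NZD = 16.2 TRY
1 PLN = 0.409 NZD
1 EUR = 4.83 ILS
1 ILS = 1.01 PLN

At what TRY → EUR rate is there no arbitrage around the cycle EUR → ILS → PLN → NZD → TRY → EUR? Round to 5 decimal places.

Known legs of the cycle: 4.83 × 1.01 × 0.409 × 16.2 = 32.32264014
For no arbitrage the full-cycle product must be 1, so the missing rate is 1 / 32.32264014 ≈ 0.0309381.

0.03094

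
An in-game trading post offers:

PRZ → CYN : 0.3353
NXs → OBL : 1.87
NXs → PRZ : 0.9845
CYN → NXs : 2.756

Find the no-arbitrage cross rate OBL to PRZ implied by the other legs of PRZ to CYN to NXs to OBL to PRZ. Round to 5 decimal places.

Known legs of the cycle: 0.3353 × 2.756 × 1.87 = 1.728042316
For no arbitrage the full-cycle product must be 1, so the missing rate is 1 / 1.728042316 ≈ 0.5786895.

0.57869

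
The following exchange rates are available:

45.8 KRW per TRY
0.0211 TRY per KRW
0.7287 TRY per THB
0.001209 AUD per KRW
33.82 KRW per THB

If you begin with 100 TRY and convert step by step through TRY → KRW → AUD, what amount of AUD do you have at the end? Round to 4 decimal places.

5.5372

100 TRY × 45.8 = 4580 KRW
4580 KRW × 0.001209 = 5.53722 AUD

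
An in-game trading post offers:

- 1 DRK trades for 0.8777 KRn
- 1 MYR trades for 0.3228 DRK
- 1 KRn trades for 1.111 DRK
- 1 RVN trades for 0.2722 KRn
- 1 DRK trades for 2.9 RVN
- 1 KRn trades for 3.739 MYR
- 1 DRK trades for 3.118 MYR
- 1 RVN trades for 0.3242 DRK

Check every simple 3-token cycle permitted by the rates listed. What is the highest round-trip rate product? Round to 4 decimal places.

DRK→KRn→MYR→DRK: 0.8777 × 3.739 × 0.3228 = 1.05934
DRK→RVN→KRn→DRK: 2.9 × 0.2722 × 1.111 = 0.87700
Maximum is DRK→KRn→MYR→DRK at 1.0593; arbitrage exists.

1.0593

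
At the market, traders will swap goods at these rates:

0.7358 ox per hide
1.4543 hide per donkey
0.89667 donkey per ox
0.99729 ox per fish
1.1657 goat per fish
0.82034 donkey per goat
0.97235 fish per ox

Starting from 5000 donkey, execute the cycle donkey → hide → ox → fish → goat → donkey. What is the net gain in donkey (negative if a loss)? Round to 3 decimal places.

5000 donkey × 1.4543 = 7271.5 hide
7271.5 hide × 0.7358 = 5350.3697 ox
5350.3697 ox × 0.97235 = 5202.431977795 fish
5202.431977795 fish × 1.1657 = 6064.4749565156315 goat
6064.4749565156315 goat × 0.82034 = 4974.93138582803314471 donkey
Net change: 4974.93138582803314471 − 5000 = -25.06861417196685529 donkey

-25.069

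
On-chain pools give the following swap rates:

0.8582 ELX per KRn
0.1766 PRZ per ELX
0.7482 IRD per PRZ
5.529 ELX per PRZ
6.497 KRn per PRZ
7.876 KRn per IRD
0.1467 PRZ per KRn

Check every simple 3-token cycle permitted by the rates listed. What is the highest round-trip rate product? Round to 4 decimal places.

PRZ→KRn→ELX→PRZ: 6.497 × 0.8582 × 0.1766 = 0.98467
IRD→KRn→PRZ→IRD: 7.876 × 0.1467 × 0.7482 = 0.86448
Maximum is PRZ→KRn→ELX→PRZ at 0.9847; no arbitrage — every cycle loses value.

0.9847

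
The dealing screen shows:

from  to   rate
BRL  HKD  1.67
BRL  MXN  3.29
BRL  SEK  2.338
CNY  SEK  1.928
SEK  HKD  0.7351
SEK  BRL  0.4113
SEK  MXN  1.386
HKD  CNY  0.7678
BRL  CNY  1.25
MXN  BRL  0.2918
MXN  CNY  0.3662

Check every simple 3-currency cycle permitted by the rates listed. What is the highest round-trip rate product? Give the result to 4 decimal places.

HKD→CNY→SEK→HKD: 0.7678 × 1.928 × 0.7351 = 1.08818
SEK→BRL→CNY→SEK: 0.4113 × 1.25 × 1.928 = 0.99123
SEK→MXN→CNY→SEK: 1.386 × 0.3662 × 1.928 = 0.97856
SEK→MXN→BRL→SEK: 1.386 × 0.2918 × 2.338 = 0.94557
Maximum is HKD→CNY→SEK→HKD at 1.0882; arbitrage exists.

1.0882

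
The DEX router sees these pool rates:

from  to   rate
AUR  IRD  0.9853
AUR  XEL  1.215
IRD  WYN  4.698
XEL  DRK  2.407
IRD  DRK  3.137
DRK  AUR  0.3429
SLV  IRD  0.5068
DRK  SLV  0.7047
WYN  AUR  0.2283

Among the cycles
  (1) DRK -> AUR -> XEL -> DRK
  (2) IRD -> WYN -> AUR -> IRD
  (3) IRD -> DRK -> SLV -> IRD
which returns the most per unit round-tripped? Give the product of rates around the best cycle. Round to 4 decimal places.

(1) 0.3429 × 1.215 × 2.407 = 1.00281
(2) 4.698 × 0.2283 × 0.9853 = 1.05679
(3) 3.137 × 0.7047 × 0.5068 = 1.12035
Highest is cycle (3) at 1.1204 (>1, arbitrage).

1.1204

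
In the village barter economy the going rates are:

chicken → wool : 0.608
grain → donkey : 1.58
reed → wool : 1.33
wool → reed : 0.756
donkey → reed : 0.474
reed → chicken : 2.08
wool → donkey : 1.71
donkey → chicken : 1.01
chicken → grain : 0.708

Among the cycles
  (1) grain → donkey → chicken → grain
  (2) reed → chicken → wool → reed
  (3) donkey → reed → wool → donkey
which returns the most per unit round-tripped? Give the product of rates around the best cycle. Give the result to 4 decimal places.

(1) 1.58 × 1.01 × 0.708 = 1.12983
(2) 2.08 × 0.608 × 0.756 = 0.95607
(3) 0.474 × 1.33 × 1.71 = 1.07802
Highest is cycle (1) at 1.1298 (>1, arbitrage).

1.1298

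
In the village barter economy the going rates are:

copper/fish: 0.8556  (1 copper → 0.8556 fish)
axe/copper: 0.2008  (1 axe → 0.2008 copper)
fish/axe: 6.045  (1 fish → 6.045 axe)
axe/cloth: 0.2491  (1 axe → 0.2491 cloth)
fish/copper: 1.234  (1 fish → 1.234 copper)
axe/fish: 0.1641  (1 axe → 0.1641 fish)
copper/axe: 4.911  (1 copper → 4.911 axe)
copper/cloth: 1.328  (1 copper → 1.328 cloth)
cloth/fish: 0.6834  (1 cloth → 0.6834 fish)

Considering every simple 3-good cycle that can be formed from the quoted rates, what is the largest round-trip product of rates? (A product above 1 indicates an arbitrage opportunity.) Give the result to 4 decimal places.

1.1199

fish→copper→cloth→fish: 1.234 × 1.328 × 0.6834 = 1.11992
fish→axe→copper→fish: 6.045 × 0.2008 × 0.8556 = 1.03856
fish→axe→cloth→fish: 6.045 × 0.2491 × 0.6834 = 1.02907
fish→copper→axe→fish: 1.234 × 4.911 × 0.1641 = 0.99447
Maximum is fish→copper→cloth→fish at 1.1199; arbitrage exists.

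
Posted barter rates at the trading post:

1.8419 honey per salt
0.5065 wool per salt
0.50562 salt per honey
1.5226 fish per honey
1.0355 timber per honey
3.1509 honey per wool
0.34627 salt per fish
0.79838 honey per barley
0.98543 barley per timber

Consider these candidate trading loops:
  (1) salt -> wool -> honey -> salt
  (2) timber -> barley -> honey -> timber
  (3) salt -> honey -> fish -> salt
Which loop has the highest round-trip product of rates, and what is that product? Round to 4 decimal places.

(1) 0.5065 × 3.1509 × 0.50562 = 0.80693
(2) 0.98543 × 0.79838 × 1.0355 = 0.81468
(3) 1.8419 × 1.5226 × 0.34627 = 0.97111
Highest is cycle (3) at 0.9711 (≤1, no arbitrage).

0.9711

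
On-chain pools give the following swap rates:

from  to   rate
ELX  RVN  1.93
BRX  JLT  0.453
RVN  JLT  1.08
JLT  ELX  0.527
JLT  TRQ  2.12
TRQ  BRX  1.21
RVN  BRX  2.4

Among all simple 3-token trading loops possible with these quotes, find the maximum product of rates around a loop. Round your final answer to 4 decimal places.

1.1620

BRX→JLT→TRQ→BRX: 0.453 × 2.12 × 1.21 = 1.16204
ELX→RVN→JLT→ELX: 1.93 × 1.08 × 0.527 = 1.09848
Maximum is BRX→JLT→TRQ→BRX at 1.1620; arbitrage exists.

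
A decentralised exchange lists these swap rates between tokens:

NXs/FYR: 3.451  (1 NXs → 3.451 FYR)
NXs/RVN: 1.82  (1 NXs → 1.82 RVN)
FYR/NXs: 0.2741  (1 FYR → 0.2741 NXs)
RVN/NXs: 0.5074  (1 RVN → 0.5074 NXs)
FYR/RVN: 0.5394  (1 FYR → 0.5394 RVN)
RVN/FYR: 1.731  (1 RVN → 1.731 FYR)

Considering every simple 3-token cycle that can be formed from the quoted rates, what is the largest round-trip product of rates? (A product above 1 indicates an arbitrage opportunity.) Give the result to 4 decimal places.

RVN→NXs→FYR→RVN: 0.5074 × 3.451 × 0.5394 = 0.94451
RVN→FYR→NXs→RVN: 1.731 × 0.2741 × 1.82 = 0.86353
Maximum is RVN→NXs→FYR→RVN at 0.9445; no arbitrage — every cycle loses value.

0.9445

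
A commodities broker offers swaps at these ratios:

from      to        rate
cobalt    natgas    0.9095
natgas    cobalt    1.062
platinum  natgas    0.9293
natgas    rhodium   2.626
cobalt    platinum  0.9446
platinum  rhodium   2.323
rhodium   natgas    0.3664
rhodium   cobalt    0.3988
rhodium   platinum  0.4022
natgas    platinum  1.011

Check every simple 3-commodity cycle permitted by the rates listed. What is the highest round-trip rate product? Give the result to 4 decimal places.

natgas→rhodium→platinum→natgas: 2.626 × 0.4022 × 0.9293 = 0.98151
natgas→rhodium→cobalt→natgas: 2.626 × 0.3988 × 0.9095 = 0.95247
natgas→cobalt→platinum→natgas: 1.062 × 0.9446 × 0.9293 = 0.93224
rhodium→cobalt→platinum→rhodium: 0.3988 × 0.9446 × 2.323 = 0.87509
natgas→platinum→rhodium→natgas: 1.011 × 2.323 × 0.3664 = 0.86051
Maximum is natgas→rhodium→platinum→natgas at 0.9815; no arbitrage — every cycle loses value.

0.9815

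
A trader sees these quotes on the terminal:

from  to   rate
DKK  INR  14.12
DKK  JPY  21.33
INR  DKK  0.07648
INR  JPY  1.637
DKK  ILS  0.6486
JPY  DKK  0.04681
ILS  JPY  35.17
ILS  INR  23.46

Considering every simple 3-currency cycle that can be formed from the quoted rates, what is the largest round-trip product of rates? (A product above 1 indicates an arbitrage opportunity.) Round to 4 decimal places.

INR→DKK→ILS→INR: 0.07648 × 0.6486 × 23.46 = 1.16373
INR→JPY→DKK→INR: 1.637 × 0.04681 × 14.12 = 1.08199
ILS→JPY→DKK→ILS: 35.17 × 0.04681 × 0.6486 = 1.06780
Maximum is INR→DKK→ILS→INR at 1.1637; arbitrage exists.

1.1637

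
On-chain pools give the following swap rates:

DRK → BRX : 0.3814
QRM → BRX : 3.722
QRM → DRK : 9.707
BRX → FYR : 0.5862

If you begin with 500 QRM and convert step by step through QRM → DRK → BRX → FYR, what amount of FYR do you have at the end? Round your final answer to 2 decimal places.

1085.13

500 QRM × 9.707 = 4853.5 DRK
4853.5 DRK × 0.3814 = 1851.1249 BRX
1851.1249 BRX × 0.5862 = 1085.12941638 FYR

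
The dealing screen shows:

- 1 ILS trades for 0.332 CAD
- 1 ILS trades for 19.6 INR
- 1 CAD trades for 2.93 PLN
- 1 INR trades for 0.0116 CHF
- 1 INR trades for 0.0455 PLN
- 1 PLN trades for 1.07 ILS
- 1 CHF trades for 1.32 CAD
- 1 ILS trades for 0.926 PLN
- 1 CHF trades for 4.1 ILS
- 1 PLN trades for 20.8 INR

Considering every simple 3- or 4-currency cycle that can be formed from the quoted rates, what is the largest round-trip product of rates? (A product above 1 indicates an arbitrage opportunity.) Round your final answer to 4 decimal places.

PLN→ILS→CAD→PLN: 1.07 × 0.332 × 2.93 = 1.04085
PLN→ILS→INR→PLN: 1.07 × 19.6 × 0.0455 = 0.95423
PLN→INR→CHF→CAD→PLN: 20.8 × 0.0116 × 1.32 × 2.93 = 0.93317
CHF→ILS→INR→CHF: 4.1 × 19.6 × 0.0116 = 0.93218
PLN→INR→CHF→ILS→PLN: 20.8 × 0.0116 × 4.1 × 0.926 = 0.91604
Maximum is PLN→ILS→CAD→PLN at 1.0409; arbitrage exists.

1.0409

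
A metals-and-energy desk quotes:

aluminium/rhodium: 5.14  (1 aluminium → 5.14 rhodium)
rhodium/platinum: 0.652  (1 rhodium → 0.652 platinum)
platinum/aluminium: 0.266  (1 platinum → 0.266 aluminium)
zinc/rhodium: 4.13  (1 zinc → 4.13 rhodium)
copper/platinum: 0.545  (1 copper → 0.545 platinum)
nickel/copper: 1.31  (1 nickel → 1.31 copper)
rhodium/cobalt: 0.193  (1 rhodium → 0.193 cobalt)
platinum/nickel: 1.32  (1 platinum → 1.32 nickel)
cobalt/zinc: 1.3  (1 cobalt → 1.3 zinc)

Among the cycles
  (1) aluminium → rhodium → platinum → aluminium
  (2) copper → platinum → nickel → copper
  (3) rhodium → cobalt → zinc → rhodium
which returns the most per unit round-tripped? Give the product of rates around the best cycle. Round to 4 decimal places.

(1) 5.14 × 0.652 × 0.266 = 0.89144
(2) 0.545 × 1.32 × 1.31 = 0.94241
(3) 0.193 × 1.3 × 4.13 = 1.03622
Highest is cycle (3) at 1.0362 (>1, arbitrage).

1.0362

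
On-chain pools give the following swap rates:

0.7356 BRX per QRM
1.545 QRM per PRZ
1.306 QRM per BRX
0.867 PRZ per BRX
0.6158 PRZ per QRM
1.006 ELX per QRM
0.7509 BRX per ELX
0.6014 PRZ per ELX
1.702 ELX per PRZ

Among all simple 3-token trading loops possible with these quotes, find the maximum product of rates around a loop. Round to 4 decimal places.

1.1081

PRZ→ELX→BRX→PRZ: 1.702 × 0.7509 × 0.867 = 1.10805
QRM→ELX→BRX→QRM: 1.006 × 0.7509 × 1.306 = 0.98656
PRZ→QRM→BRX→PRZ: 1.545 × 0.7356 × 0.867 = 0.98535
PRZ→QRM→ELX→PRZ: 1.545 × 1.006 × 0.6014 = 0.93474
Maximum is PRZ→ELX→BRX→PRZ at 1.1081; arbitrage exists.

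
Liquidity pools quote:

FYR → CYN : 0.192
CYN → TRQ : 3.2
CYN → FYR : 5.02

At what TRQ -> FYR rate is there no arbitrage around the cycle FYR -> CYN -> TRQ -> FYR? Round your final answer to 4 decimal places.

1.6276

Known legs of the cycle: 0.192 × 3.2 = 0.6144
For no arbitrage the full-cycle product must be 1, so the missing rate is 1 / 0.6144 ≈ 1.627604.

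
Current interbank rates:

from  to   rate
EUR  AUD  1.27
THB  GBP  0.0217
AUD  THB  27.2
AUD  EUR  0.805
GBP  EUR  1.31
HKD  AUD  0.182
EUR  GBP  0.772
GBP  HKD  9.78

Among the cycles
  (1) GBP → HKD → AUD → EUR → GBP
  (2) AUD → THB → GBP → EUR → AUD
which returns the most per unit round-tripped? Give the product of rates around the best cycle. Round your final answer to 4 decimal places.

1.1062

(1) 9.78 × 0.182 × 0.805 × 0.772 = 1.10617
(2) 27.2 × 0.0217 × 1.31 × 1.27 = 0.98198
Highest is cycle (1) at 1.1062 (>1, arbitrage).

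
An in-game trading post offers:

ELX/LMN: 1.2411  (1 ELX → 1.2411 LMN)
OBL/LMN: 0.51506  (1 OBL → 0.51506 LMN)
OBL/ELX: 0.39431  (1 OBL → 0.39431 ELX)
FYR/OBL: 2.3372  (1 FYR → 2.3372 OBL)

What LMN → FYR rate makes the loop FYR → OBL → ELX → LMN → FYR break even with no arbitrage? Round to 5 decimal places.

0.87430

Known legs of the cycle: 2.3372 × 0.39431 × 1.2411 = 1.1437745911452
For no arbitrage the full-cycle product must be 1, so the missing rate is 1 / 1.1437745911452 ≈ 0.8742981.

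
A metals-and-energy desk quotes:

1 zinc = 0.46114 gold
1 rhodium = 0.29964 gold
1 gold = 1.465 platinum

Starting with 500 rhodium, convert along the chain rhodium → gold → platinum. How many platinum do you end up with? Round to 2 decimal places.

219.49

500 rhodium × 0.29964 = 149.82 gold
149.82 gold × 1.465 = 219.4863 platinum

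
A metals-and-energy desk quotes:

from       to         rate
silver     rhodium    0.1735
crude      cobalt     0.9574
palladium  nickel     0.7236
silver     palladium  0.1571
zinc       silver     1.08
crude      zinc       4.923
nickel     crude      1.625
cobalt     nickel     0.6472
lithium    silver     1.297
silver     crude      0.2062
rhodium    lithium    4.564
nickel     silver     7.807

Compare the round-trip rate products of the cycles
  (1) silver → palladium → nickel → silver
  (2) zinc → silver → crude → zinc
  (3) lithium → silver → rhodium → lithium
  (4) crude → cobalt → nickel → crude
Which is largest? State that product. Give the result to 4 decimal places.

(1) 0.1571 × 0.7236 × 7.807 = 0.88748
(2) 1.08 × 0.2062 × 4.923 = 1.09633
(3) 1.297 × 0.1735 × 4.564 = 1.02703
(4) 0.9574 × 0.6472 × 1.625 = 1.00690
Highest is cycle (2) at 1.0963 (>1, arbitrage).

1.0963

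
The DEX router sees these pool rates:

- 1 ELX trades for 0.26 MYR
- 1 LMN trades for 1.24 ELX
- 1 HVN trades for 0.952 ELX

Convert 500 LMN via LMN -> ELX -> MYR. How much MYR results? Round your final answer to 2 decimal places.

500 LMN × 1.24 = 620 ELX
620 ELX × 0.26 = 161.2 MYR

161.20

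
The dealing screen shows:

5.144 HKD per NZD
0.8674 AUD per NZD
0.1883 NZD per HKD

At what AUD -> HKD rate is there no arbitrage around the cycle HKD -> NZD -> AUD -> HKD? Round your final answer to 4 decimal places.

Known legs of the cycle: 0.1883 × 0.8674 = 0.16333142
For no arbitrage the full-cycle product must be 1, so the missing rate is 1 / 0.16333142 ≈ 6.122521.

6.1225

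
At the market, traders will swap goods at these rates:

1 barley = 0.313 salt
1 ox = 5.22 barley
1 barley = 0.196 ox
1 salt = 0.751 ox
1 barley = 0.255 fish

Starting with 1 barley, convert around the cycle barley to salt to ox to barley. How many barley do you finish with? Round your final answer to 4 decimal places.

1 barley × 0.313 = 0.313 salt
0.313 salt × 0.751 = 0.235063 ox
0.235063 ox × 5.22 = 1.22702886 barley

1.2270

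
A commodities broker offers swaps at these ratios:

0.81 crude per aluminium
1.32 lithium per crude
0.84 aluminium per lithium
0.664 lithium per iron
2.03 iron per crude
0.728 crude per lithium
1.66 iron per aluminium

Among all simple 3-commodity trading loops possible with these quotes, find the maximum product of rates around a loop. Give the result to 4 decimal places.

crude→iron→lithium→crude: 2.03 × 0.664 × 0.728 = 0.98129
iron→lithium→aluminium→iron: 0.664 × 0.84 × 1.66 = 0.92588
crude→lithium→aluminium→crude: 1.32 × 0.84 × 0.81 = 0.89813
Maximum is crude→iron→lithium→crude at 0.9813; no arbitrage — every cycle loses value.

0.9813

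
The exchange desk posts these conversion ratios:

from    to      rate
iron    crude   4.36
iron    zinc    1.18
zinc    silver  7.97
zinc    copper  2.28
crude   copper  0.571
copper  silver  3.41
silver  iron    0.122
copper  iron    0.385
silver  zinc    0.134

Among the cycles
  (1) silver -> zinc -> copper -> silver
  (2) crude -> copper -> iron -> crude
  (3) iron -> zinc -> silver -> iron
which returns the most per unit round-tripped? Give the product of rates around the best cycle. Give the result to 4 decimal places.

1.1474

(1) 0.134 × 2.28 × 3.41 = 1.04182
(2) 0.571 × 0.385 × 4.36 = 0.95848
(3) 1.18 × 7.97 × 0.122 = 1.14736
Highest is cycle (3) at 1.1474 (>1, arbitrage).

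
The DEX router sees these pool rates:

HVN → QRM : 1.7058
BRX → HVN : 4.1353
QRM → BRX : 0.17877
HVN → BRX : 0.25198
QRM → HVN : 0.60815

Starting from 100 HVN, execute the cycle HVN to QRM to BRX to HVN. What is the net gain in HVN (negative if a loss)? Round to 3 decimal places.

26.104

100 HVN × 1.7058 = 170.58 QRM
170.58 QRM × 0.17877 = 30.4945866 BRX
30.4945866 BRX × 4.1353 = 126.10426396698 HVN
Net change: 126.10426396698 − 100 = 26.10426396698 HVN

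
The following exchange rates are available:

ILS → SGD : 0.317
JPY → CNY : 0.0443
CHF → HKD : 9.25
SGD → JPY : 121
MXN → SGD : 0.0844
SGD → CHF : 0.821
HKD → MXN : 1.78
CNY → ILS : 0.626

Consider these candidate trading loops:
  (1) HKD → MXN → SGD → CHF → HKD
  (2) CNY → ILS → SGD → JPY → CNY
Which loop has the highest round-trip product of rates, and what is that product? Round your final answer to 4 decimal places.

1.1409

(1) 1.78 × 0.0844 × 0.821 × 9.25 = 1.14090
(2) 0.626 × 0.317 × 121 × 0.0443 = 1.06371
Highest is cycle (1) at 1.1409 (>1, arbitrage).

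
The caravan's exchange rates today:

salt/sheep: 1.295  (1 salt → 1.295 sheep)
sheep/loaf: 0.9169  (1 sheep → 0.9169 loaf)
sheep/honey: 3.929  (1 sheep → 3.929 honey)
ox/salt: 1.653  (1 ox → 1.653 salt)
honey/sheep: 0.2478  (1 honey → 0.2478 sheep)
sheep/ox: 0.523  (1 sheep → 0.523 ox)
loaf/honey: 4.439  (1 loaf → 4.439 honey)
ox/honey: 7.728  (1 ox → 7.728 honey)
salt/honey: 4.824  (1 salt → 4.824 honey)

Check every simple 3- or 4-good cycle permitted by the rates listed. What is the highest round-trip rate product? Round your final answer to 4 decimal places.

salt→sheep→ox→salt: 1.295 × 0.523 × 1.653 = 1.11955
salt→honey→sheep→ox→salt: 4.824 × 0.2478 × 0.523 × 1.653 = 1.03343
loaf→honey→sheep→loaf: 4.439 × 0.2478 × 0.9169 = 1.00858
honey→sheep→ox→honey: 0.2478 × 0.523 × 7.728 = 1.00154
Maximum is salt→sheep→ox→salt at 1.1196; arbitrage exists.

1.1196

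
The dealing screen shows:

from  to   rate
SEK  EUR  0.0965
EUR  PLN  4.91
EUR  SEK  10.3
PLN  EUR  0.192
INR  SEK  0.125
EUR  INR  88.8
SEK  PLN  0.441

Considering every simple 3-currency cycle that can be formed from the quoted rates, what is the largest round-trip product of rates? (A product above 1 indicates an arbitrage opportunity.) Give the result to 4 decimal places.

1.0712

EUR→INR→SEK→EUR: 88.8 × 0.125 × 0.0965 = 1.07115
PLN→EUR→SEK→PLN: 0.192 × 10.3 × 0.441 = 0.87212
Maximum is EUR→INR→SEK→EUR at 1.0712; arbitrage exists.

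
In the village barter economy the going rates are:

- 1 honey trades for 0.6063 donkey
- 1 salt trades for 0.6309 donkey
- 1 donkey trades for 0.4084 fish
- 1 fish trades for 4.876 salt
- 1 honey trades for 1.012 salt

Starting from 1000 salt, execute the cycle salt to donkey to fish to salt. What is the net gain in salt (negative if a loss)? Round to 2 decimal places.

256.35

1000 salt × 0.6309 = 630.9 donkey
630.9 donkey × 0.4084 = 257.65956 fish
257.65956 fish × 4.876 = 1256.34801456 salt
Net change: 1256.34801456 − 1000 = 256.34801456 salt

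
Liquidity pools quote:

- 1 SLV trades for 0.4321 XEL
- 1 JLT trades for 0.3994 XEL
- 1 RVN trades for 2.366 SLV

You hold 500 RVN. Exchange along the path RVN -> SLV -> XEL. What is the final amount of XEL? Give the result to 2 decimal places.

511.17

500 RVN × 2.366 = 1183 SLV
1183 SLV × 0.4321 = 511.1743 XEL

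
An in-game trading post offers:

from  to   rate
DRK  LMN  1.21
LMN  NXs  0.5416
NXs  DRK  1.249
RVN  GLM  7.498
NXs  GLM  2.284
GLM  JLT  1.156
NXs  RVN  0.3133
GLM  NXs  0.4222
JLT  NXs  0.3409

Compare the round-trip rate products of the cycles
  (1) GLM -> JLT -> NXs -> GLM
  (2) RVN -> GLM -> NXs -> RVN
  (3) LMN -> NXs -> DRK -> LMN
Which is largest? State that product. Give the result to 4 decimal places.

0.9918

(1) 1.156 × 0.3409 × 2.284 = 0.90008
(2) 7.498 × 0.4222 × 0.3133 = 0.99180
(3) 0.5416 × 1.249 × 1.21 = 0.81851
Highest is cycle (2) at 0.9918 (≤1, no arbitrage).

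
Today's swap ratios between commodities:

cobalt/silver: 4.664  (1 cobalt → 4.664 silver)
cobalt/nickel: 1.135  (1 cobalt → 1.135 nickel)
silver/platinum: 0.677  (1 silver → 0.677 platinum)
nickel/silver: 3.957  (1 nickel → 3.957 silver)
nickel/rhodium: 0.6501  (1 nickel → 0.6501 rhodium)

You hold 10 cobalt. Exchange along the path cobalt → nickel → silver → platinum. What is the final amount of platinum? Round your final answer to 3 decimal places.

10 cobalt × 1.135 = 11.35 nickel
11.35 nickel × 3.957 = 44.91195 silver
44.91195 silver × 0.677 = 30.40539015 platinum

30.405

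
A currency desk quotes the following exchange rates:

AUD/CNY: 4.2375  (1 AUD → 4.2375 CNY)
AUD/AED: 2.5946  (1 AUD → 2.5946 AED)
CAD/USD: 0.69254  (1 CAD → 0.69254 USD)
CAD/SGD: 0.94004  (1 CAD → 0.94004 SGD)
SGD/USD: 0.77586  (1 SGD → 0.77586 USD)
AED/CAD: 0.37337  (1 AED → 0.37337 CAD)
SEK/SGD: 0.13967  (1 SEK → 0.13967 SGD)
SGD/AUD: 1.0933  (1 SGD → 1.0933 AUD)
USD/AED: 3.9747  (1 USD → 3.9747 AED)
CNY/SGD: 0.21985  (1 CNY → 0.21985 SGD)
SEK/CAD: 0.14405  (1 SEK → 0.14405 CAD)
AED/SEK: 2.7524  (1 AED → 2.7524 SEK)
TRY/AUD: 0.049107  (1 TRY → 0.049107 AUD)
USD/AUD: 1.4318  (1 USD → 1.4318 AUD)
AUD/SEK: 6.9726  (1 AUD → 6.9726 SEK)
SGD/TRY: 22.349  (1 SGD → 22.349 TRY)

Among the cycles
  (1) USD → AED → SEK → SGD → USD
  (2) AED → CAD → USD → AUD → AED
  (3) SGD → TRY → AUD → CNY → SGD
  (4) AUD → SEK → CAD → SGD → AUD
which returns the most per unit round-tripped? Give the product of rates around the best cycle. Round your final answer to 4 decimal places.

(1) 3.9747 × 2.7524 × 0.13967 × 0.77586 = 1.18550
(2) 0.37337 × 0.69254 × 1.4318 × 2.5946 = 0.96059
(3) 22.349 × 0.049107 × 4.2375 × 0.21985 = 1.02244
(4) 6.9726 × 0.14405 × 0.94004 × 1.0933 = 1.03227
Highest is cycle (1) at 1.1855 (>1, arbitrage).

1.1855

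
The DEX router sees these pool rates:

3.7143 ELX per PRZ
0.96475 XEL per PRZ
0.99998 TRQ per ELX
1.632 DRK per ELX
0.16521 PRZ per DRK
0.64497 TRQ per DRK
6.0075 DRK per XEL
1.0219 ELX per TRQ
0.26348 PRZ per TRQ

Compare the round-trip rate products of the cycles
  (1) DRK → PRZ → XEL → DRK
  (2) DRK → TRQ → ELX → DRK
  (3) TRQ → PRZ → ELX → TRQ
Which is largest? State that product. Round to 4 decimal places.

1.0756

(1) 0.16521 × 0.96475 × 6.0075 = 0.95751
(2) 0.64497 × 1.0219 × 1.632 = 1.07564
(3) 0.26348 × 3.7143 × 0.99998 = 0.97862
Highest is cycle (2) at 1.0756 (>1, arbitrage).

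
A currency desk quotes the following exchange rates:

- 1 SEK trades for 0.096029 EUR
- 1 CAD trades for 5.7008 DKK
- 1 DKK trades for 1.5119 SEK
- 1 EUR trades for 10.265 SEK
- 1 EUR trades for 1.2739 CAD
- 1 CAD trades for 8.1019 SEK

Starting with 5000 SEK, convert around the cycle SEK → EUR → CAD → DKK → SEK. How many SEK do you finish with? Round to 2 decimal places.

5271.89

5000 SEK × 0.096029 = 480.145 EUR
480.145 EUR × 1.2739 = 611.6567155 CAD
611.6567155 CAD × 5.7008 = 3486.9326037224 DKK
3486.9326037224 DKK × 1.5119 = 5271.89340356789656 SEK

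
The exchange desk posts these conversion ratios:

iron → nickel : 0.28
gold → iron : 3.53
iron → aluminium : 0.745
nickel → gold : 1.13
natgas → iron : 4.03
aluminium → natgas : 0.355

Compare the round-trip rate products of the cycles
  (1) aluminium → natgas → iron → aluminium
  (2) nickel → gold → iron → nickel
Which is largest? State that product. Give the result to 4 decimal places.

(1) 0.355 × 4.03 × 0.745 = 1.06583
(2) 1.13 × 3.53 × 0.28 = 1.11689
Highest is cycle (2) at 1.1169 (>1, arbitrage).

1.1169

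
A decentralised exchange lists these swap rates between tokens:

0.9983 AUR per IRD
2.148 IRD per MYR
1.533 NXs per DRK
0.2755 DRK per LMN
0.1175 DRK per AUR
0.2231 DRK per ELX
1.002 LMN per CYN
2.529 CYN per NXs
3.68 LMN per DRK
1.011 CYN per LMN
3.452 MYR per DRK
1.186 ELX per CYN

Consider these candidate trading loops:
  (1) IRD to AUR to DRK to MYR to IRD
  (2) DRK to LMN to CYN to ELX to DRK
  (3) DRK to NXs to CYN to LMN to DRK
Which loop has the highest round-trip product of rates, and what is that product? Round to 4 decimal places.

(1) 0.9983 × 0.1175 × 3.452 × 2.148 = 0.86977
(2) 3.68 × 1.011 × 1.186 × 0.2231 = 0.98443
(3) 1.533 × 2.529 × 1.002 × 0.2755 = 1.07024
Highest is cycle (3) at 1.0702 (>1, arbitrage).

1.0702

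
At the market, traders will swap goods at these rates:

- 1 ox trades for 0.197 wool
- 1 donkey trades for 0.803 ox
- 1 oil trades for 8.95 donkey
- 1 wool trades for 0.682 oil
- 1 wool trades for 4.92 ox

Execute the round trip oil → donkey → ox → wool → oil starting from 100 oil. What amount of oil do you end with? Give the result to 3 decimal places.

100 oil × 8.95 = 895 donkey
895 donkey × 0.803 = 718.685 ox
718.685 ox × 0.197 = 141.580945 wool
141.580945 wool × 0.682 = 96.55820449 oil

96.558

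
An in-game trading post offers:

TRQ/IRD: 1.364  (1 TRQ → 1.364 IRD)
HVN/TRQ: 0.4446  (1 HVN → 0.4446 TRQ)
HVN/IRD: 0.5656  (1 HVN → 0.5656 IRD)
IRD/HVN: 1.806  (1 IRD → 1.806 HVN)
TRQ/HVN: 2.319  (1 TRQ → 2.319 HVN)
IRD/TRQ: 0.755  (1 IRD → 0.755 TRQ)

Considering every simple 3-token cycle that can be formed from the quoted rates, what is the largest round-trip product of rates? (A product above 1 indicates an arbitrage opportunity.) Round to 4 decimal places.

1.0952

TRQ→IRD→HVN→TRQ: 1.364 × 1.806 × 0.4446 = 1.09522
TRQ→HVN→IRD→TRQ: 2.319 × 0.5656 × 0.755 = 0.99028
Maximum is TRQ→IRD→HVN→TRQ at 1.0952; arbitrage exists.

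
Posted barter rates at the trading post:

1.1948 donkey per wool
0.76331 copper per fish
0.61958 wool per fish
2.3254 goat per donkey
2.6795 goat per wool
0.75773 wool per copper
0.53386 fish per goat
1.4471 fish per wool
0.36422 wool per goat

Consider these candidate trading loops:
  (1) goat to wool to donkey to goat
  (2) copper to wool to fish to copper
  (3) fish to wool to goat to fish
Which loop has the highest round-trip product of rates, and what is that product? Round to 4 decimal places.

(1) 0.36422 × 1.1948 × 2.3254 = 1.01194
(2) 0.75773 × 1.4471 × 0.76331 = 0.83698
(3) 0.61958 × 2.6795 × 0.53386 = 0.88630
Highest is cycle (1) at 1.0119 (>1, arbitrage).

1.0119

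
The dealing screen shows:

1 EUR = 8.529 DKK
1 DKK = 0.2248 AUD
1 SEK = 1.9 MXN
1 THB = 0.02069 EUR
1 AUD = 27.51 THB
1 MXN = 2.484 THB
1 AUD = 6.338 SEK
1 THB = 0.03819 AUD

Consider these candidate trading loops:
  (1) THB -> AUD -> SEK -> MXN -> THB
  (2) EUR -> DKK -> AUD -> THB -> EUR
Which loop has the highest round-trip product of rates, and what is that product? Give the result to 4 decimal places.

1.1424

(1) 0.03819 × 6.338 × 1.9 × 2.484 = 1.14237
(2) 8.529 × 0.2248 × 27.51 × 0.02069 = 1.09130
Highest is cycle (1) at 1.1424 (>1, arbitrage).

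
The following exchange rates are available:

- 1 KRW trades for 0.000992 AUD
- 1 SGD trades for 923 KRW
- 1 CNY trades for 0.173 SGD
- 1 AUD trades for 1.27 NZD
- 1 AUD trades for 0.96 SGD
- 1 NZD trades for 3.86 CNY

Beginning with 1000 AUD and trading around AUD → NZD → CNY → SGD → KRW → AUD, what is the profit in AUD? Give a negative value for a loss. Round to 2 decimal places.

-223.48

1000 AUD × 1.27 = 1270 NZD
1270 NZD × 3.86 = 4902.2 CNY
4902.2 CNY × 0.173 = 848.0806 SGD
848.0806 SGD × 923 = 782778.3938 KRW
782778.3938 KRW × 0.000992 = 776.5161666496 AUD
Net change: 776.5161666496 − 1000 = -223.4838333504 AUD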